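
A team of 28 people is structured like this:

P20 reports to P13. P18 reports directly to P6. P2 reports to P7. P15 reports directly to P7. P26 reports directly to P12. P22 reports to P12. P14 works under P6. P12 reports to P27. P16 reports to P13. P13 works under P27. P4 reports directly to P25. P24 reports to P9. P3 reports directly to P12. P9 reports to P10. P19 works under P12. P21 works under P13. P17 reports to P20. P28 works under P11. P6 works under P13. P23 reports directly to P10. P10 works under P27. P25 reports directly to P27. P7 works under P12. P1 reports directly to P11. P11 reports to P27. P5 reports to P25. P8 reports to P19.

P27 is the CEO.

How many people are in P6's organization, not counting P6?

P6 directly manages P18, P14. P18 has no reports. P14 has no reports. So P6's organization is 2 direct reports plus everyone under them: 1 + 1 = 2.

2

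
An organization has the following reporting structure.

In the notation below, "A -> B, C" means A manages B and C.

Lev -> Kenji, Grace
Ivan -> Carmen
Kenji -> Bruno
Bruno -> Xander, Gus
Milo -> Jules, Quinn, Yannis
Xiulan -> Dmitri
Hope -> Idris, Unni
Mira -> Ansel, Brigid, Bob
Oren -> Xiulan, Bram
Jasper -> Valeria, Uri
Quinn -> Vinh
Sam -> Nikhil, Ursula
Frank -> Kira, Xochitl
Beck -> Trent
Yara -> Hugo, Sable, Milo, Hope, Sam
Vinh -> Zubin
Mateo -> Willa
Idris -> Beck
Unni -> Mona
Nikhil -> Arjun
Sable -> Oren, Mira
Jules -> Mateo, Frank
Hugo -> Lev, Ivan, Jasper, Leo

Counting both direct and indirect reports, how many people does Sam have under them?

3

Sam directly manages Nikhil, Ursula. Under Nikhil: Arjun (1). Ursula has no reports. So Sam's organization is 2 direct reports plus everyone under them: 2 + 1 = 3.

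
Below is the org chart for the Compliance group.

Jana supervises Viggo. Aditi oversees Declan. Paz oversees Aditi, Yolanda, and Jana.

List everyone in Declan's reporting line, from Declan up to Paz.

Declan reports to Aditi. Aditi reports to Paz. Paz is at the top.

Declan -> Aditi -> Paz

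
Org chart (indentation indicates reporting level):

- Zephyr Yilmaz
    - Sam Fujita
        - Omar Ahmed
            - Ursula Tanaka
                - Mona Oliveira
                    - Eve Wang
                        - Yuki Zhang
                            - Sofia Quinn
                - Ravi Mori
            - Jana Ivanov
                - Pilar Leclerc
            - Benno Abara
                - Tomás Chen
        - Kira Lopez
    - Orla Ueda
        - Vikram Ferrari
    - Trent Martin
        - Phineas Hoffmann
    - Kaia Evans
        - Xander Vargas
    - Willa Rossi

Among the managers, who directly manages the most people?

Zephyr Yilmaz

Direct-report counts: Zephyr Yilmaz has 5; Kaia Evans has 1; Trent Martin has 1; Orla Ueda has 1; Sam Fujita has 2; Omar Ahmed has 3; Benno Abara has 1; Jana Ivanov has 1; Ursula Tanaka has 2; Mona Oliveira has 1; Eve Wang has 1; Yuki Zhang has 1. The largest is 5, held by Zephyr Yilmaz.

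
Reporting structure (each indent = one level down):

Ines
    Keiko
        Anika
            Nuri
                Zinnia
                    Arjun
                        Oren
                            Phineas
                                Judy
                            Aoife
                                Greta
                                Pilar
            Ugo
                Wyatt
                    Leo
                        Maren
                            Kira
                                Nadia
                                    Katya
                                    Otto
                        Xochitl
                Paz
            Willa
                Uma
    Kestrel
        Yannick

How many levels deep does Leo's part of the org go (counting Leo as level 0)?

4

The longest chain under Leo runs Leo → Maren → Kira → Nadia → Otto, which is 4 levels below Leo.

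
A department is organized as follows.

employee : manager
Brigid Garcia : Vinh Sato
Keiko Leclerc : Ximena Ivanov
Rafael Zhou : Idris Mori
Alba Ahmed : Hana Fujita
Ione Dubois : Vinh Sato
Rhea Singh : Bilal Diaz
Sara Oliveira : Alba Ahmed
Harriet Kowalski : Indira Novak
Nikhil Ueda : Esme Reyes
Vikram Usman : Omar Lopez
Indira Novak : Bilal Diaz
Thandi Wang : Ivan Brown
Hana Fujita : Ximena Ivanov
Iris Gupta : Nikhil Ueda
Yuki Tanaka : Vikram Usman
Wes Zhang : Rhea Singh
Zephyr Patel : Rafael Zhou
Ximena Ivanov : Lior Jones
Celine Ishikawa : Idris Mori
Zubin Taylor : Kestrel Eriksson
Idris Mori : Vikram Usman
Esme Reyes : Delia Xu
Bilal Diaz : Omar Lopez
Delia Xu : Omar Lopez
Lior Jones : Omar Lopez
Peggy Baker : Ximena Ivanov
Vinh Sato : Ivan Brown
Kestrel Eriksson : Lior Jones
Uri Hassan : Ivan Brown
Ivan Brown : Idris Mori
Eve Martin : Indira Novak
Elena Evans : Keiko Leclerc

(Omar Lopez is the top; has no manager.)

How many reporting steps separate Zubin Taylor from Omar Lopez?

3

Chain from Zubin Taylor up to Omar Lopez: Zubin Taylor → Kestrel Eriksson → Lior Jones → Omar Lopez. That is 3 steps up, so Zubin Taylor is 3 levels below Omar Lopez.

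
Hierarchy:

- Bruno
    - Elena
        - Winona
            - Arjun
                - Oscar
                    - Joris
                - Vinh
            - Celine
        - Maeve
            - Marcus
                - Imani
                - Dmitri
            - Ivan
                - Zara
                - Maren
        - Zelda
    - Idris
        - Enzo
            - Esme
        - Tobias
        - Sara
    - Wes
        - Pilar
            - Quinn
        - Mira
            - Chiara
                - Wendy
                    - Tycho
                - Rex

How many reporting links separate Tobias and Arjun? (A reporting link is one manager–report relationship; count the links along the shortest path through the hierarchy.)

5

Tobias is 2 levels below Bruno, and Arjun is 3 levels below Bruno (their lowest common manager). The shortest path runs up from Tobias to Bruno and back down to Arjun: 2 + 3 = 5 links.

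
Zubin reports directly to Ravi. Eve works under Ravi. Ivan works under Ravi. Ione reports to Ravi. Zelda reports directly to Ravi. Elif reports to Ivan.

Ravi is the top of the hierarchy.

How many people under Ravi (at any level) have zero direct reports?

5

The people in Ravi's organization with no one reporting to them are Zubin, Elif, Zelda, Eve, Ione. That is 5.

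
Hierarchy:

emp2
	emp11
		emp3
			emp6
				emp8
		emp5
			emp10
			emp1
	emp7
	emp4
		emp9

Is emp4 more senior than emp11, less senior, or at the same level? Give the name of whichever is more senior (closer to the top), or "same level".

Both emp4 and emp11 are 1 level below emp2.

same level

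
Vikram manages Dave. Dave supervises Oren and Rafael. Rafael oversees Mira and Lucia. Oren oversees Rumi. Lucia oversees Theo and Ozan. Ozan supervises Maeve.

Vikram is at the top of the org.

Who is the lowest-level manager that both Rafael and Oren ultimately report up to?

Dave

Rafael's chain of managers is Dave, Vikram. Oren's chain of managers is Dave, Vikram. The first manager that appears in both chains is Dave.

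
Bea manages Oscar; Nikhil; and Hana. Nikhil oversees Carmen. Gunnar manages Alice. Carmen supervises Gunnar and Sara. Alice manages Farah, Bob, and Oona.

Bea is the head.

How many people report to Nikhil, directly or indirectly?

7

Nikhil directly manages Carmen. Under Carmen: Sara, Gunnar, Alice, Oona, Bob, Farah (6). That's 7 in total.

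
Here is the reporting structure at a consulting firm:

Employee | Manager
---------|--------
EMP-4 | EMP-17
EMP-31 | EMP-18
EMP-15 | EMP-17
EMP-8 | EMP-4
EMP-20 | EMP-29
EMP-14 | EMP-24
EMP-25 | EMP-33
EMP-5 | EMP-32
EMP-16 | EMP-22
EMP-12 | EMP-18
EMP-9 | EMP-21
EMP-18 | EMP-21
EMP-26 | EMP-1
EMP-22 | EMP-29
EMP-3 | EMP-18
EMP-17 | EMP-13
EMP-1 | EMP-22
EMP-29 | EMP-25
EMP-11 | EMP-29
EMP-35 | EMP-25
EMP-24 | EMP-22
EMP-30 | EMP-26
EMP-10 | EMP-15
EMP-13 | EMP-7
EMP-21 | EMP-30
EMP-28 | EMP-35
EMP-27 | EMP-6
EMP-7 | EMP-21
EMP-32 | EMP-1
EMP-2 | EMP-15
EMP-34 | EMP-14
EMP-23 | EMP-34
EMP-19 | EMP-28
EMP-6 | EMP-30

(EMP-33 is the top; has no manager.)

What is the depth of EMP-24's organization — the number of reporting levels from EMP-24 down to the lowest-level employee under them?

3

The longest chain under EMP-24 runs EMP-24 → EMP-14 → EMP-34 → EMP-23, which is 3 levels below EMP-24.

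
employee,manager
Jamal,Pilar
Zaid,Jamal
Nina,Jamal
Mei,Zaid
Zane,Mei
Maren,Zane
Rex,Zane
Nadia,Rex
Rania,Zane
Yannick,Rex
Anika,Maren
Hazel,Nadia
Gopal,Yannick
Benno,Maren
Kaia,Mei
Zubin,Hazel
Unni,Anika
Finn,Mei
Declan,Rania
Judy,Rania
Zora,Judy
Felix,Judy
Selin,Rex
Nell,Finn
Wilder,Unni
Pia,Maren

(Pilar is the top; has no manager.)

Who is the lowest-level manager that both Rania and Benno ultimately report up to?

Rania's chain of managers is Zane, Mei, Zaid, Jamal, Pilar. Benno's chain of managers is Maren, Zane, Mei, Zaid, Jamal, Pilar. The first manager that appears in both chains is Zane.

Zane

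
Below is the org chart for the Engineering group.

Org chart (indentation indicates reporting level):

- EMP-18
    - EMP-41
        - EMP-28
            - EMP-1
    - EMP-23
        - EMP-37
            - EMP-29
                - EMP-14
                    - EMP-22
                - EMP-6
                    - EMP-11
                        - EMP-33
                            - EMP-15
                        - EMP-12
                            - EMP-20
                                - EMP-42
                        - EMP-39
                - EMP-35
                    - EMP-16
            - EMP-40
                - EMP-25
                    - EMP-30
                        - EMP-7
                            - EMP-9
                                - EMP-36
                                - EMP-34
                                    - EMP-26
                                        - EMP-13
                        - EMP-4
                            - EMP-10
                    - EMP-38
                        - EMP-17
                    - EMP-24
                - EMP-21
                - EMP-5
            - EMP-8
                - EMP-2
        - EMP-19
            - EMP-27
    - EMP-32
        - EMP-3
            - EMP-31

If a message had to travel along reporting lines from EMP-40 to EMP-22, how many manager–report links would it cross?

4

EMP-40 is 1 level below EMP-37, and EMP-22 is 3 levels below EMP-37 (their lowest common manager). The shortest path runs up from EMP-40 to EMP-37 and back down to EMP-22: 1 + 3 = 4 links.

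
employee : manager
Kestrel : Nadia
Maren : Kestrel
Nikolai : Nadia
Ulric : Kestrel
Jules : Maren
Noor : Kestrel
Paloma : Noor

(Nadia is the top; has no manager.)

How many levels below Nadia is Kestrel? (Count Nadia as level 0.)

Chain from Kestrel up to Nadia: Kestrel → Nadia. That is 1 step up, so Kestrel is 1 level below Nadia.

1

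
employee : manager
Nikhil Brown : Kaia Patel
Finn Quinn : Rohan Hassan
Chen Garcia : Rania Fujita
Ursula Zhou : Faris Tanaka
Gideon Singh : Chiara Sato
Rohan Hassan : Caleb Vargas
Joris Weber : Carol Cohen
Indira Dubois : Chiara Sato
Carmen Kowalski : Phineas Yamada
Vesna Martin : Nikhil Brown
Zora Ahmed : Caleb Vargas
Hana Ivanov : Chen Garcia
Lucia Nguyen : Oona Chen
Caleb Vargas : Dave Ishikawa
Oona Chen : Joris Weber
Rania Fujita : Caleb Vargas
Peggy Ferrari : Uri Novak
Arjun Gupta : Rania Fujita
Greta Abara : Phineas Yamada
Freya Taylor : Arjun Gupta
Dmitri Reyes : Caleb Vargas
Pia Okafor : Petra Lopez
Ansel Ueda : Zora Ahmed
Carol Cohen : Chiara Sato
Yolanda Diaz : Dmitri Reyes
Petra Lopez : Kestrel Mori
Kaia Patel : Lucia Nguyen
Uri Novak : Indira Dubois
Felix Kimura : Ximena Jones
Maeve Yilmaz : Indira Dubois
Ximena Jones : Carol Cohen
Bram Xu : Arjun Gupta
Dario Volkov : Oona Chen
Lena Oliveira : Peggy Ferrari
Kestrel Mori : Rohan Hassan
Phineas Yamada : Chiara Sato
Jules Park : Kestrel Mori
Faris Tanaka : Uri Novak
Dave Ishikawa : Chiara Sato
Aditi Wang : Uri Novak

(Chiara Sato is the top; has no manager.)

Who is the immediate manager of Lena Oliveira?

Lena Oliveira reports directly to Peggy Ferrari.

Peggy Ferrari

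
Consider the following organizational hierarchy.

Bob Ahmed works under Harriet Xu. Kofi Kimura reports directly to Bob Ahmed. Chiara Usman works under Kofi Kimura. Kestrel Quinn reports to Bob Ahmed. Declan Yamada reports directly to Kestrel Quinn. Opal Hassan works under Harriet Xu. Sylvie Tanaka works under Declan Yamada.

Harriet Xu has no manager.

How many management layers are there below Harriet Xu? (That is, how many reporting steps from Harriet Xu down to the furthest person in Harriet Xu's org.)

4

The longest chain under Harriet Xu runs Harriet Xu → Bob Ahmed → Kestrel Quinn → Declan Yamada → Sylvie Tanaka, which is 4 levels below Harriet Xu.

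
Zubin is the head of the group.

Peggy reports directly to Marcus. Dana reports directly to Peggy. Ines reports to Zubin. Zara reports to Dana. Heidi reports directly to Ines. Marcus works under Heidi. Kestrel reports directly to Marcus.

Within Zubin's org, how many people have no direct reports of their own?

2

The people in Zubin's organization with no one reporting to them are Kestrel, Zara. That is 2.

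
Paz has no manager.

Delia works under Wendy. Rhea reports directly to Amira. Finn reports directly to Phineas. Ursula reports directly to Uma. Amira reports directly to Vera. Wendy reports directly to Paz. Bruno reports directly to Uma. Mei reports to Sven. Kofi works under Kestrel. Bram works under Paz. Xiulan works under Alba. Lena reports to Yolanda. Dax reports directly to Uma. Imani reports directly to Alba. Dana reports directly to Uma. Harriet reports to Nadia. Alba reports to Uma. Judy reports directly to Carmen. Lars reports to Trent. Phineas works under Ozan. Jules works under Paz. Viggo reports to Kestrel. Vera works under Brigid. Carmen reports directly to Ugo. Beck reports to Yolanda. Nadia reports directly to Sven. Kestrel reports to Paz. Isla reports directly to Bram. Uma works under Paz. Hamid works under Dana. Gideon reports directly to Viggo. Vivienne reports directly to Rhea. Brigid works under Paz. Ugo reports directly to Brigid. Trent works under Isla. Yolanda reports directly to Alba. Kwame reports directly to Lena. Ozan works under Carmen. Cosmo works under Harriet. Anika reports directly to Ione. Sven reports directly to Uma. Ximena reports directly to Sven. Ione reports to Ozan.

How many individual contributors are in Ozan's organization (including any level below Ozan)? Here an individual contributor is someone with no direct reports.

2

The people in Ozan's organization with no one reporting to them are Finn, Anika. That is 2.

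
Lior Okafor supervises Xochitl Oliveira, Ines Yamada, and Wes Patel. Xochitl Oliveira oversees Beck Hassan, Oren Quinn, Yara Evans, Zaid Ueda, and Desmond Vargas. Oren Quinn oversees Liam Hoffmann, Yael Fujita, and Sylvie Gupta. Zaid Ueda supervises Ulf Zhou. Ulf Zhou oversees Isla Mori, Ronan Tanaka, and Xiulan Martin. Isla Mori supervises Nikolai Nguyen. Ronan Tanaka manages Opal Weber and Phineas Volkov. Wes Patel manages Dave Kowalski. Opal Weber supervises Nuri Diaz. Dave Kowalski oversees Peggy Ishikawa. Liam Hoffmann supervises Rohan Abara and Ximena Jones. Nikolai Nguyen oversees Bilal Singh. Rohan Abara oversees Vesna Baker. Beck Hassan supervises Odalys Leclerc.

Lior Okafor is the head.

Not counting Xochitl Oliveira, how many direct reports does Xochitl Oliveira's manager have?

Xochitl Oliveira reports to Lior Okafor. Lior Okafor's other direct reports are Ines Yamada, Wes Patel — 2 peers.

2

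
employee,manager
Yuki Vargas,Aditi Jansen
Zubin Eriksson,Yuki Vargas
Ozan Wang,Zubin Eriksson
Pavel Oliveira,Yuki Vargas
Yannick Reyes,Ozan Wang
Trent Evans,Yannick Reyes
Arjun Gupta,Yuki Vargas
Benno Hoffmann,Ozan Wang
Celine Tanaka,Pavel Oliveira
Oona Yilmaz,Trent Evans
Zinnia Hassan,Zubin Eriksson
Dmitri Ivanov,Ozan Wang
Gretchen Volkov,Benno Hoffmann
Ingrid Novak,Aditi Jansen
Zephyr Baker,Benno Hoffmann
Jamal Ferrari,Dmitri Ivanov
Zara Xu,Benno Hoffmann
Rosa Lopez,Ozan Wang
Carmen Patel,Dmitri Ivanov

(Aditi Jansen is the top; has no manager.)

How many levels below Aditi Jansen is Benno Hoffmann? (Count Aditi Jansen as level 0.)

4

Chain from Benno Hoffmann up to Aditi Jansen: Benno Hoffmann → Ozan Wang → Zubin Eriksson → Yuki Vargas → Aditi Jansen. That is 4 steps up, so Benno Hoffmann is 4 levels below Aditi Jansen.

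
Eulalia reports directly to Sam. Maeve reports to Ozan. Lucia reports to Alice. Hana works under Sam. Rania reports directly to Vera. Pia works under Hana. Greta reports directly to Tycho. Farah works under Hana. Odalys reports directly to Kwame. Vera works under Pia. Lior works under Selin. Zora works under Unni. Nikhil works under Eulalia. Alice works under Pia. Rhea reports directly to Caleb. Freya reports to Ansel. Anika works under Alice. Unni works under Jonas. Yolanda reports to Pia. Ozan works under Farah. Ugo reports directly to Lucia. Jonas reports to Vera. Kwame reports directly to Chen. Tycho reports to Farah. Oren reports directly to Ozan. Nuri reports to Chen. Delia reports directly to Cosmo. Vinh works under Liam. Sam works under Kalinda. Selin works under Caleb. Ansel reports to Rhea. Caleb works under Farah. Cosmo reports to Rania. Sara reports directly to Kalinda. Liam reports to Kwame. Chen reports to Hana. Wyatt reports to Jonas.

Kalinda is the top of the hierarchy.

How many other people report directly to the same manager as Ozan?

2

Ozan reports to Farah. Farah's other direct reports are Caleb, Tycho — 2 peers.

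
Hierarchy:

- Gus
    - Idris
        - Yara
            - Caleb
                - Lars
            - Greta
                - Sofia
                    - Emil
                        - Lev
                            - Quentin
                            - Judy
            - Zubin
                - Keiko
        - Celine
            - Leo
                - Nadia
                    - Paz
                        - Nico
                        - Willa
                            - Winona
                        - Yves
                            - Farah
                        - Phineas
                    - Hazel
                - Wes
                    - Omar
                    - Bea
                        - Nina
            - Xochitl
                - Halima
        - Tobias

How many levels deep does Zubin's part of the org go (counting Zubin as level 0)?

The longest chain under Zubin runs Zubin → Keiko, which is 1 level below Zubin.

1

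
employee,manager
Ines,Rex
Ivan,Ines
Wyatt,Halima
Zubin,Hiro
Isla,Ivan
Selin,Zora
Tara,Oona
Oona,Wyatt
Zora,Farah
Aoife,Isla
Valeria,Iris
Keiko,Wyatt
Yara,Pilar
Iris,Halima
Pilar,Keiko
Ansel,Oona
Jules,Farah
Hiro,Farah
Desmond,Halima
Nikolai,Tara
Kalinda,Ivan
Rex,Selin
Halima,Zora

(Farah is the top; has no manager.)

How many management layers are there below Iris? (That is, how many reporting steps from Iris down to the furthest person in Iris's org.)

The longest chain under Iris runs Iris → Valeria, which is 1 level below Iris.

1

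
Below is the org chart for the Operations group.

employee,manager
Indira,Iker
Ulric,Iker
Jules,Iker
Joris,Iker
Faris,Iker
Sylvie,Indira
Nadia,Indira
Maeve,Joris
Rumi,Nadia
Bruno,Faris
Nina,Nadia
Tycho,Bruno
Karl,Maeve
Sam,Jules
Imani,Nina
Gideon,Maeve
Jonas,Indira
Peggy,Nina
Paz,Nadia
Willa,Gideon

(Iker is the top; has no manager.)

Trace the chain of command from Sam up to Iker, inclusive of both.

Sam -> Jules -> Iker

Sam reports to Jules. Jules reports to Iker. Iker is at the top.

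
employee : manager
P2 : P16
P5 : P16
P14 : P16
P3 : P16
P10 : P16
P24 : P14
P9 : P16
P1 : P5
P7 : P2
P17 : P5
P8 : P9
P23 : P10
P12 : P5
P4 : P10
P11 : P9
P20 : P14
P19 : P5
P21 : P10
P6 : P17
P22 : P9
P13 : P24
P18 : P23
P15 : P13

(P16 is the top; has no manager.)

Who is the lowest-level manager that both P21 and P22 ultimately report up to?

P21's chain of managers is P10, P16. P22's chain of managers is P9, P16. The first manager that appears in both chains is P16.

P16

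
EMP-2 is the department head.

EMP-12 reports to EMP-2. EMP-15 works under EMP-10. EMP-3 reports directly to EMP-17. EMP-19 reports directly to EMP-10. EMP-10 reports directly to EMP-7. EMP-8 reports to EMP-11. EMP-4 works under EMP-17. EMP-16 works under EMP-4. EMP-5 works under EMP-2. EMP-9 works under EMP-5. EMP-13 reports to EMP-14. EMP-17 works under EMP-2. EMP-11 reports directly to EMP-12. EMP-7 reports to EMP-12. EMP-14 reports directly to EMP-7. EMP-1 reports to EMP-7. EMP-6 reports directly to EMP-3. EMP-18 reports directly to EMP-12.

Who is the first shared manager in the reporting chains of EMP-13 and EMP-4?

EMP-13's chain of managers is EMP-14, EMP-7, EMP-12, EMP-2. EMP-4's chain of managers is EMP-17, EMP-2. The first manager that appears in both chains is EMP-2.

EMP-2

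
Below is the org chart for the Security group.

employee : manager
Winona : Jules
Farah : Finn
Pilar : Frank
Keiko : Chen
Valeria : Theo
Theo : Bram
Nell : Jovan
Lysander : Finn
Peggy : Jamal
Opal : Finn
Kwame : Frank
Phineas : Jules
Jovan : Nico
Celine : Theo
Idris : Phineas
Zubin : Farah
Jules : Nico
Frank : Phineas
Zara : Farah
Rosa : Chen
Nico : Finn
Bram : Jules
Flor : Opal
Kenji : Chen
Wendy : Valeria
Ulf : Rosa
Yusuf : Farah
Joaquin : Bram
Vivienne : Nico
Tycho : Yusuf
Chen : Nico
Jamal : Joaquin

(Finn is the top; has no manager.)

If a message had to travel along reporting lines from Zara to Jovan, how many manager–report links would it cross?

Zara is 2 levels below Finn, and Jovan is 2 levels below Finn (their lowest common manager). The shortest path runs up from Zara to Finn and back down to Jovan: 2 + 2 = 4 links.

4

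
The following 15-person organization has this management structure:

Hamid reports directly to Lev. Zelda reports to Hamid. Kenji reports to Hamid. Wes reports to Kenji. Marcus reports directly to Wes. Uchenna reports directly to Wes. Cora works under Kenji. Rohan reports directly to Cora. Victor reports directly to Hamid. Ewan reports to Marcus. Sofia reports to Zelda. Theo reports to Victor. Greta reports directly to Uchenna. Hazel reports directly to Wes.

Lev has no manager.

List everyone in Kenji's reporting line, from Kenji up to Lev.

Kenji -> Hamid -> Lev

Kenji reports to Hamid. Hamid reports to Lev. Lev is at the top.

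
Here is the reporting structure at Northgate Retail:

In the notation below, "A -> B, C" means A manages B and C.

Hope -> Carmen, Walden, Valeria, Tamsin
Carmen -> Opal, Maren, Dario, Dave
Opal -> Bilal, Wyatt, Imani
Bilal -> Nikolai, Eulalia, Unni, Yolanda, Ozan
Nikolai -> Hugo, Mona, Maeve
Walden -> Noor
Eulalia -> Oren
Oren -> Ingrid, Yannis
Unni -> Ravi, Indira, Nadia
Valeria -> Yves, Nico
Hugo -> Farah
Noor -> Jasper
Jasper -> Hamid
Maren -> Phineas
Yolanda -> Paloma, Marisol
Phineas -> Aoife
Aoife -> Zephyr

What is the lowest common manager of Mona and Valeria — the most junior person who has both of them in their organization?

Hope

Mona's chain of managers is Nikolai, Bilal, Opal, Carmen, Hope. Valeria's chain of managers is Hope. The first manager that appears in both chains is Hope.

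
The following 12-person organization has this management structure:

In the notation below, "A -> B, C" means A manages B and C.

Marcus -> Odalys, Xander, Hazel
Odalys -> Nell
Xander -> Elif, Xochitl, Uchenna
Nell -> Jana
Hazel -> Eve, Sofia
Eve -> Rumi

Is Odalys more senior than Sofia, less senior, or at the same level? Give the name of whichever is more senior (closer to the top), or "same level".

Odalys

Odalys is 1 level below Marcus; Sofia is 2. Odalys is higher.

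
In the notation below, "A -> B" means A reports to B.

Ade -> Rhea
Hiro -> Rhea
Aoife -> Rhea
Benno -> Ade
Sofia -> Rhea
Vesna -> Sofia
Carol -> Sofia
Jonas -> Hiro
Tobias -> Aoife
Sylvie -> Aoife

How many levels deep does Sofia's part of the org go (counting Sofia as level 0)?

1

The longest chain under Sofia runs Sofia → Carol, which is 1 level below Sofia.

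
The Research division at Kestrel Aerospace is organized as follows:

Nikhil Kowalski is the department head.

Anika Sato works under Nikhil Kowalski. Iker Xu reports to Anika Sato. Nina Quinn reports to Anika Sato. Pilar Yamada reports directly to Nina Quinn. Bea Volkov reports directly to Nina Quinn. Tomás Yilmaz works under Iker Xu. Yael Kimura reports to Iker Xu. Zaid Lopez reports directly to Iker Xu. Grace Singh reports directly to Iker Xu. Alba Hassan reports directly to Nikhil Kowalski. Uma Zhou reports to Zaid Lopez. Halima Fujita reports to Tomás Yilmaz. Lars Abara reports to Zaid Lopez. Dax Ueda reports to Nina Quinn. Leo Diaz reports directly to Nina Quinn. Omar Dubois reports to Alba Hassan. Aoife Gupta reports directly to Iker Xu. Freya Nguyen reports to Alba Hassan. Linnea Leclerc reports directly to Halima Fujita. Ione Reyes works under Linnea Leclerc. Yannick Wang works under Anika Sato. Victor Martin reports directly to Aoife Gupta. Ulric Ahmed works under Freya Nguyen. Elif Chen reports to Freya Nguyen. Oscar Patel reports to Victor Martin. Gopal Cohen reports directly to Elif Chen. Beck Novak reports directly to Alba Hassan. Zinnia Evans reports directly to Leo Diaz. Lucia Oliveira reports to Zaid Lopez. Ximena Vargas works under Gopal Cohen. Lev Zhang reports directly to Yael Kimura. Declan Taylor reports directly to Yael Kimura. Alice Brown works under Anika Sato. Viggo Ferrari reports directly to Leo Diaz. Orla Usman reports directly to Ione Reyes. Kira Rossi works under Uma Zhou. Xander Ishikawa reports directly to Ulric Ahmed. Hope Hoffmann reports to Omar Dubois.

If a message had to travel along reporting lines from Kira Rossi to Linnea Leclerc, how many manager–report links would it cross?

6

Kira Rossi is 3 levels below Iker Xu, and Linnea Leclerc is 3 levels below Iker Xu (their lowest common manager). The shortest path runs up from Kira Rossi to Iker Xu and back down to Linnea Leclerc: 3 + 3 = 6 links.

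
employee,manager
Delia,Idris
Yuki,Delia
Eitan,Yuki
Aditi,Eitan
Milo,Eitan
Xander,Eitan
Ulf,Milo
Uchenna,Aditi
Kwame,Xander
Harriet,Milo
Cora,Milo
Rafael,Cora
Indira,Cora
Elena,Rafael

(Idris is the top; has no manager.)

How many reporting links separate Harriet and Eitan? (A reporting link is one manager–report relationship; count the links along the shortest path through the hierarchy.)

2

Harriet is in Eitan's organization: the chain from Harriet up to Eitan is Harriet → Milo → Eitan, which is 2 links.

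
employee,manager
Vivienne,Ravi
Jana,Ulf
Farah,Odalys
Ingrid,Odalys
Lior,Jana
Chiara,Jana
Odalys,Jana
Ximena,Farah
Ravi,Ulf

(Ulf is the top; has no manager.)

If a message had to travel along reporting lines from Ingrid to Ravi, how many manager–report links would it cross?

Ingrid is 3 levels below Ulf, and Ravi is 1 level below Ulf (their lowest common manager). The shortest path runs up from Ingrid to Ulf and back down to Ravi: 3 + 1 = 4 links.

4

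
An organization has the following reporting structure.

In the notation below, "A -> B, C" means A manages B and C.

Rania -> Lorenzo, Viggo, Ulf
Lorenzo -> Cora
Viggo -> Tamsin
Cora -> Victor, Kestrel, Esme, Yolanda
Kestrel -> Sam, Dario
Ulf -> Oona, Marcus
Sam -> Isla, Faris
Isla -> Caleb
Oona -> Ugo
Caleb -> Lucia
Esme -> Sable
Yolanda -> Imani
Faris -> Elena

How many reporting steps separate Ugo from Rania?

3

Chain from Ugo up to Rania: Ugo → Oona → Ulf → Rania. That is 3 steps up, so Ugo is 3 levels below Rania.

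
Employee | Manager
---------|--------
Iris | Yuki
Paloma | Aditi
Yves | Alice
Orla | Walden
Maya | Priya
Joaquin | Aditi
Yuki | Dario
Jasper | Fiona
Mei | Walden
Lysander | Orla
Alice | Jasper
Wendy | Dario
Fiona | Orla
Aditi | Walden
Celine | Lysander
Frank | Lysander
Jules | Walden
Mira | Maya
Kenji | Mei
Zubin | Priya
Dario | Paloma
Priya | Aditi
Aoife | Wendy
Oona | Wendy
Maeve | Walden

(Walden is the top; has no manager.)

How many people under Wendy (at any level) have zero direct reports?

The people in Wendy's organization with no one reporting to them are Oona, Aoife. That is 2.

2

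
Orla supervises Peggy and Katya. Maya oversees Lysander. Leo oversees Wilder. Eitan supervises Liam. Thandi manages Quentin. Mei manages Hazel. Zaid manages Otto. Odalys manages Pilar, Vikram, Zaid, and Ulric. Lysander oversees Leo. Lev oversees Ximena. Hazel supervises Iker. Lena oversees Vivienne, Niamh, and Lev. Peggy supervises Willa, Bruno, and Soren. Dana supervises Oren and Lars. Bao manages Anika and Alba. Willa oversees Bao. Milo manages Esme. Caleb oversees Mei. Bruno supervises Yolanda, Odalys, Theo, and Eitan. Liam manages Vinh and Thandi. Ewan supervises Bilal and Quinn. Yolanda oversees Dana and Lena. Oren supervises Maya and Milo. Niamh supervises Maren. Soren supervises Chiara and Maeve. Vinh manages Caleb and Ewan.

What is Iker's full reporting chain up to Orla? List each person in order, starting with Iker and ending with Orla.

Iker reports to Hazel. Hazel reports to Mei. Mei reports to Caleb. Caleb reports to Vinh. Vinh reports to Liam. Liam reports to Eitan. Eitan reports to Bruno. Bruno reports to Peggy. Peggy reports to Orla. Orla is at the top.

Iker -> Hazel -> Mei -> Caleb -> Vinh -> Liam -> Eitan -> Bruno -> Peggy -> Orla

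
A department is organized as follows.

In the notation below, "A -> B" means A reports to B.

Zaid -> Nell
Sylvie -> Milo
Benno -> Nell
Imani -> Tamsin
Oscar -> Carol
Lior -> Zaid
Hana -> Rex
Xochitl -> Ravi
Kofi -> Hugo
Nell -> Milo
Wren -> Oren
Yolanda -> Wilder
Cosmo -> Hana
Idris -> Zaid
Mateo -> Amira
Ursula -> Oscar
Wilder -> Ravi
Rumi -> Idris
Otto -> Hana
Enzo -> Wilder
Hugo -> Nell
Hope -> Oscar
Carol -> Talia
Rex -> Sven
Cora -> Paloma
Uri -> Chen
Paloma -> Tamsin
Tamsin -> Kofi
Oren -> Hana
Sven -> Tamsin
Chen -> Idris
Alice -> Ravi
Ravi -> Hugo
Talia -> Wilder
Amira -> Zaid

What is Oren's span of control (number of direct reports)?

Oren directly manages Wren. That is 1 direct report.

1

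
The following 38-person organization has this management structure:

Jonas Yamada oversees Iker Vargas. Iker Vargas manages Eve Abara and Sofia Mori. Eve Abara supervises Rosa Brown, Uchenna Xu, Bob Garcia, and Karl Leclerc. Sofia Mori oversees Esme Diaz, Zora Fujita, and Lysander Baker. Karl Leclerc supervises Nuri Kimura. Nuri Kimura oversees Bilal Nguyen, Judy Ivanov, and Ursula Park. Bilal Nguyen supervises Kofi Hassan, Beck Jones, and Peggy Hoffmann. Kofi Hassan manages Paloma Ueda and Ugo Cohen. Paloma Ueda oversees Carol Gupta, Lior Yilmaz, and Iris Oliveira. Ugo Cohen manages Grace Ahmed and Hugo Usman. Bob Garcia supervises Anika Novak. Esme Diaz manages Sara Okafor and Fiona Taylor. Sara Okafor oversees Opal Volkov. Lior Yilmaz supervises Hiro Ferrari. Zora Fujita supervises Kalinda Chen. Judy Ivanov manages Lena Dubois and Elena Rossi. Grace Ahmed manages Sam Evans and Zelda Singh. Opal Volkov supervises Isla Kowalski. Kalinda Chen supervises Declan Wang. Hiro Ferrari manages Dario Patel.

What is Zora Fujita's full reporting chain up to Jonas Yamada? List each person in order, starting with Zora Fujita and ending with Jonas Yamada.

Zora Fujita reports to Sofia Mori. Sofia Mori reports to Iker Vargas. Iker Vargas reports to Jonas Yamada. Jonas Yamada is at the top.

Zora Fujita -> Sofia Mori -> Iker Vargas -> Jonas Yamada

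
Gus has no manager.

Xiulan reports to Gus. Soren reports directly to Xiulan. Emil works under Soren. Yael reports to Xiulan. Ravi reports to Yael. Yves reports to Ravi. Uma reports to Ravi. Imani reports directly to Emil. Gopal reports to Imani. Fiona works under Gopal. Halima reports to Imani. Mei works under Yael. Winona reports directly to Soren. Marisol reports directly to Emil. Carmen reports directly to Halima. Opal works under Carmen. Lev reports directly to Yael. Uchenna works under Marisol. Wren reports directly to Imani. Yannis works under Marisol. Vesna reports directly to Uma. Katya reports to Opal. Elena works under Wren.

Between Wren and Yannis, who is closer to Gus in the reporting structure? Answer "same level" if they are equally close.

same level

Both Wren and Yannis are 5 levels below Gus.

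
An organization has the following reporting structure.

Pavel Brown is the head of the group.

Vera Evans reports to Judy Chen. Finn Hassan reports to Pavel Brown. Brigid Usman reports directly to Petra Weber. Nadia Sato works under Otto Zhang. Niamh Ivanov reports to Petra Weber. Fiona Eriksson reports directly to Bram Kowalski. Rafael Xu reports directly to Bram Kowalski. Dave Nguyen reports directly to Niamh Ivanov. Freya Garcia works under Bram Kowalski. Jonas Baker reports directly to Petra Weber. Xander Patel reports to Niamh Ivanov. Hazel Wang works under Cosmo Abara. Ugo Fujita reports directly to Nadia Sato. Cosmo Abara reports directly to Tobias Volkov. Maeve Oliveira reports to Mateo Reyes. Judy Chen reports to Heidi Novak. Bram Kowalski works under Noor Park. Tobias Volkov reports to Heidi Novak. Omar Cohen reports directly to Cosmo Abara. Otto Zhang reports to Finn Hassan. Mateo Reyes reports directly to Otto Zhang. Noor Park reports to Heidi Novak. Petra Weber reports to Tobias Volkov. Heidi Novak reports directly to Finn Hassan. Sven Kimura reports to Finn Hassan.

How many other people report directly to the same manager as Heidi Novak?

Heidi Novak reports to Finn Hassan. Finn Hassan's other direct reports are Otto Zhang, Sven Kimura — 2 peers.

2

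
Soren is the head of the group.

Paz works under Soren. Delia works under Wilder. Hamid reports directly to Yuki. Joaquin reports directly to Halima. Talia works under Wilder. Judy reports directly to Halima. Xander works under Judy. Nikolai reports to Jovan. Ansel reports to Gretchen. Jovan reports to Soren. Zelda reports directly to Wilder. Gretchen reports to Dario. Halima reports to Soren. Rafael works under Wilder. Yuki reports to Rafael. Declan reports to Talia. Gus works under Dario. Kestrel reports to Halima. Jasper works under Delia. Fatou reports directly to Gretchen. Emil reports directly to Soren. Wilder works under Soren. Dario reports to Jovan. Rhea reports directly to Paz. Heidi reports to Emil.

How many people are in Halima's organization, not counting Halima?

Halima directly manages Judy, Joaquin, Kestrel. Under Judy: Xander (1). Joaquin has no reports. Kestrel has no reports. So Halima's organization is 3 direct reports plus everyone under them: 2 + 1 + 1 = 4.

4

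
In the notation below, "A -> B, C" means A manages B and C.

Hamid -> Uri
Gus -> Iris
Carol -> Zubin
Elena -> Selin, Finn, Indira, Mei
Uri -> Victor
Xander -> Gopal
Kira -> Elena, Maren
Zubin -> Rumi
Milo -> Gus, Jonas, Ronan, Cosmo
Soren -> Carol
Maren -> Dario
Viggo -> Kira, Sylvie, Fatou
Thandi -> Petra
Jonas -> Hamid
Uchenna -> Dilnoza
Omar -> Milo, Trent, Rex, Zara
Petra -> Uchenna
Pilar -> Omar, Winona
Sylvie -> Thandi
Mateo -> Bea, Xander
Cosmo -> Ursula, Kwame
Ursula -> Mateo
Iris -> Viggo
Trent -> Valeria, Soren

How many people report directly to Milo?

4

Milo directly manages Gus, Jonas, Ronan, Cosmo. That is 4 direct reports.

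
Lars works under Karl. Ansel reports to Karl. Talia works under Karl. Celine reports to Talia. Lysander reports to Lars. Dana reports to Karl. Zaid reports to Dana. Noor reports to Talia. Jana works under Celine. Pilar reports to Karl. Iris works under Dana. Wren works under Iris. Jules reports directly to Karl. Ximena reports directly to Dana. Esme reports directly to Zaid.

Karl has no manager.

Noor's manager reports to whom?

Noor reports to Talia, and Talia reports to Karl. So Noor's skip-level manager is Karl.

Karl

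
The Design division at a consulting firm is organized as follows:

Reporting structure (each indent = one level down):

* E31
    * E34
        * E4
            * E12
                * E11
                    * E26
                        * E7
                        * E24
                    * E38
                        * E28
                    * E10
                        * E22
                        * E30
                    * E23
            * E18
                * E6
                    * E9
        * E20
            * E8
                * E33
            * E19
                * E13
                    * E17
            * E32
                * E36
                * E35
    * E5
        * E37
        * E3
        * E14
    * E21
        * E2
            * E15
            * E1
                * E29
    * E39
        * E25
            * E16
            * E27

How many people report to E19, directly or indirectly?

E19 directly manages E13. Under E13: E17 (1). That's 2 in total.

2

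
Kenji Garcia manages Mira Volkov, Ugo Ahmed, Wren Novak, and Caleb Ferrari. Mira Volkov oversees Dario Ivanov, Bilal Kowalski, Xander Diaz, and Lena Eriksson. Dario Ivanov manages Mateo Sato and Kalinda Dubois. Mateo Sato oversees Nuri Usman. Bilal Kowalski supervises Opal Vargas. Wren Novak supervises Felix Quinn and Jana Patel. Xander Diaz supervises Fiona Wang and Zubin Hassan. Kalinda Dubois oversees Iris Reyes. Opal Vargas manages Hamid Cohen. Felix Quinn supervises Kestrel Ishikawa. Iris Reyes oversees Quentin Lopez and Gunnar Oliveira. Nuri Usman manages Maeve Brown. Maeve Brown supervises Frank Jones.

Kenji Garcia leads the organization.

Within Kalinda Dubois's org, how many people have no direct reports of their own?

The people in Kalinda Dubois's organization with no one reporting to them are Gunnar Oliveira, Quentin Lopez. That is 2.

2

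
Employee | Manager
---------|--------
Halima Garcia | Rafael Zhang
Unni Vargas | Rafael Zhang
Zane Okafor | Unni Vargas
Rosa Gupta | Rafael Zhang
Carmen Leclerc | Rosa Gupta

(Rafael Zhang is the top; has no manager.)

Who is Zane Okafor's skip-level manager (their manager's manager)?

Rafael Zhang

Zane Okafor reports to Unni Vargas, and Unni Vargas reports to Rafael Zhang. So Zane Okafor's skip-level manager is Rafael Zhang.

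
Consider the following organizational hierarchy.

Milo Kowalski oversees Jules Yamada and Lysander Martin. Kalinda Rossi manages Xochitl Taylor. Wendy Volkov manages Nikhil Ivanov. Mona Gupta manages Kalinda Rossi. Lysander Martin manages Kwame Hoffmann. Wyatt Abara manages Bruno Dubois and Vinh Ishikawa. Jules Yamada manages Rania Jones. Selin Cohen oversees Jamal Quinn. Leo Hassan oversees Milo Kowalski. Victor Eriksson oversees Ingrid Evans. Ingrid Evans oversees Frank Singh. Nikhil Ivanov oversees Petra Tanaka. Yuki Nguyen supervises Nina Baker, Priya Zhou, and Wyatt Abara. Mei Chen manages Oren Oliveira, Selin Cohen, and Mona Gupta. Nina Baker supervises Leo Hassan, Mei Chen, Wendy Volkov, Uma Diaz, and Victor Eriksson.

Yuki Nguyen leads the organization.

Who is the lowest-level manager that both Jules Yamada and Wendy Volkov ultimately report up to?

Jules Yamada's chain of managers is Milo Kowalski, Leo Hassan, Nina Baker, Yuki Nguyen. Wendy Volkov's chain of managers is Nina Baker, Yuki Nguyen. The first manager that appears in both chains is Nina Baker.

Nina Baker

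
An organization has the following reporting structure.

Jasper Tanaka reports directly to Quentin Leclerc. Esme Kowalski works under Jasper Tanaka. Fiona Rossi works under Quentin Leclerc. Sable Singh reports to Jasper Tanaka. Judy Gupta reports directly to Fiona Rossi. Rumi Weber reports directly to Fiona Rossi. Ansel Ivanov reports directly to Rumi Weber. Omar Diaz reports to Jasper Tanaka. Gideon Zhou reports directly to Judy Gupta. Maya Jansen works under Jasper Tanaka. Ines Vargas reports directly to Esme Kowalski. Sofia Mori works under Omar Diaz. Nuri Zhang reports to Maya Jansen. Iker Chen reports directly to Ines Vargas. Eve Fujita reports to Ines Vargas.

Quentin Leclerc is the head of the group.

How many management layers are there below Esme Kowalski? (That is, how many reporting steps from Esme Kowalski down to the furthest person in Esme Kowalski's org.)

The longest chain under Esme Kowalski runs Esme Kowalski → Ines Vargas → Eve Fujita, which is 2 levels below Esme Kowalski.

2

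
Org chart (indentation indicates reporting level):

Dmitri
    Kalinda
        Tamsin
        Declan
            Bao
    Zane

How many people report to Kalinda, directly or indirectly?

Kalinda directly manages Tamsin, Declan. Tamsin has no reports. Under Declan: Bao (1). So Kalinda's organization is 2 direct reports plus everyone under them: 1 + 2 = 3.

3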